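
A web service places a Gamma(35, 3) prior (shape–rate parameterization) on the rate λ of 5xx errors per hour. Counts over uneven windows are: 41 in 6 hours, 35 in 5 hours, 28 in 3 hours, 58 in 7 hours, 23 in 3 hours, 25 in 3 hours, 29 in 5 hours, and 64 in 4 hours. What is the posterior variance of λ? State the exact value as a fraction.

2/9

Total count: 41 + 35 + 28 + 58 + 23 + 25 + 29 + 64 = 303.
Total exposure: 6 + 5 + 3 + 7 + 3 + 3 + 5 + 4 = 36 hours.
Posterior: α' = 35 + 303 = 338, β' = 3 + 36 = 39.
Posterior variance = α'/β'² = 338/1521 = 2/9.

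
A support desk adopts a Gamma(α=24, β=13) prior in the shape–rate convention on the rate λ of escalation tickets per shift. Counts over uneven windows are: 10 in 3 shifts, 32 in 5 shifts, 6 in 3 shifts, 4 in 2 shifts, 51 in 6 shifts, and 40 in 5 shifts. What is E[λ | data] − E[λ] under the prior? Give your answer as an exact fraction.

Total count: 10 + 32 + 6 + 4 + 51 + 40 = 143.
Total exposure: 3 + 5 + 3 + 2 + 6 + 5 = 24 shifts.
The Gamma prior is conjugate for the Poisson rate, so λ | data ~ Gamma(24+143, 13+24) = Gamma(167, 37).
Posterior mean = 167/37 = 167/37; prior mean = 24/13 = 24/13. Difference = 167/37 − 24/13 = 1283/481.

1283/481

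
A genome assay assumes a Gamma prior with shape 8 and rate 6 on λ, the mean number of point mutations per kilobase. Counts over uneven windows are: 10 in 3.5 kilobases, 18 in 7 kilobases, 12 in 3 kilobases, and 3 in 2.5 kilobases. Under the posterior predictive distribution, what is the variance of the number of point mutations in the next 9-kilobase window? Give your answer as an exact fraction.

14229/484

Total count: 10 + 18 + 12 + 3 = 43.
Total exposure: 3.5 + 7 + 3 + 2.5 = 16 kilobases.
Conjugate update: add total count to the shape and total exposure to the rate, giving Gamma(51, 22).
The posterior predictive for a window of length T is Negative Binomial with variance T·α'·(β'+T)/β'² = 9·51·31/484 = 14229/484.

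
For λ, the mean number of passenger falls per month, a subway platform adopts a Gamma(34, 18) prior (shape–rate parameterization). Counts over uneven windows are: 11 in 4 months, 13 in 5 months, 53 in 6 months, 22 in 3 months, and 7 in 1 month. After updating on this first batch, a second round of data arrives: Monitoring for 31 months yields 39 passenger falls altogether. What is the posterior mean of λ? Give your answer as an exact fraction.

179/68

Total count: 11 + 13 + 53 + 22 + 7 = 106.
Total exposure: 4 + 5 + 6 + 3 + 1 = 19 months.
After the first batch: Gamma(34 + 106, 18 + 19) = Gamma(140, 37).
Total count 39 over total exposure 31 months.
After the second batch: Gamma(140 + 39, 37 + 31) = Gamma(179, 68).
Posterior mean = α'/β' = 179/68.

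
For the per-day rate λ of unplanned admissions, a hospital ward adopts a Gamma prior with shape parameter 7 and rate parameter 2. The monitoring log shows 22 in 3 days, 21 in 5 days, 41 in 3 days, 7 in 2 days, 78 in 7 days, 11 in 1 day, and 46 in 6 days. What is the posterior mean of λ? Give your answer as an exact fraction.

Total count: 22 + 21 + 41 + 7 + 78 + 11 + 46 = 226.
Total exposure: 3 + 5 + 3 + 2 + 7 + 1 + 6 = 27 days.
By Gamma–Poisson conjugacy, the posterior is Gamma(α + Σx, β + Σt) = Gamma(7 + 226, 2 + 27) = Gamma(233, 29).
Posterior mean = α'/β' = 233/29.

233/29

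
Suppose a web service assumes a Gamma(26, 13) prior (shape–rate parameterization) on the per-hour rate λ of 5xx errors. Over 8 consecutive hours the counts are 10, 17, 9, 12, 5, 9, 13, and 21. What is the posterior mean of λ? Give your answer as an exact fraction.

Total count: 10 + 17 + 9 + 12 + 5 + 9 + 13 + 21 = 96.
Total exposure: 8 hours.
Gamma(α, β) with Poisson data over total exposure Σt gives posterior Gamma(α+Σx, β+Σt) = Gamma(122, 21).
Posterior mean = α'/β' = 122/21.

122/21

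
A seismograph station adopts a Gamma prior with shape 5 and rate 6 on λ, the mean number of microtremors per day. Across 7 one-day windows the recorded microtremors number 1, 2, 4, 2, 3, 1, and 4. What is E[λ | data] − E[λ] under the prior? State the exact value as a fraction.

67/78

Total count: 1 + 2 + 4 + 2 + 3 + 1 + 4 = 17.
Total exposure: 7 days.
Gamma(α, β) with Poisson data over total exposure Σt gives posterior Gamma(α+Σx, β+Σt) = Gamma(22, 13).
Posterior mean = 22/13 = 22/13; prior mean = 5/6 = 5/6. Difference = 22/13 − 5/6 = 67/78.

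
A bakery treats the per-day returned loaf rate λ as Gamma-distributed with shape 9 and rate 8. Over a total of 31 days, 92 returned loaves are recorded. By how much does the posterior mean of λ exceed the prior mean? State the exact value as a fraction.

Total count 92 over total exposure 31 days.
By Gamma–Poisson conjugacy, the posterior is Gamma(α + Σx, β + Σt) = Gamma(9 + 92, 8 + 31) = Gamma(101, 39).
Posterior mean = 101/39 = 101/39; prior mean = 9/8 = 9/8. Difference = 101/39 − 9/8 = 457/312.

457/312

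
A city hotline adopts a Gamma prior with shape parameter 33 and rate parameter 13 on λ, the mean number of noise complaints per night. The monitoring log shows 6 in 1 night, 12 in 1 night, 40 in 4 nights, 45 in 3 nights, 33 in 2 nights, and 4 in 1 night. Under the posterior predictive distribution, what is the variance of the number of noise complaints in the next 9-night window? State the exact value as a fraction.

Total count: 6 + 12 + 40 + 45 + 33 + 4 = 140.
Total exposure: 1 + 1 + 4 + 3 + 2 + 1 = 12 nights.
Posterior: α' = 33 + 140 = 173, β' = 13 + 12 = 25.
The posterior predictive for a window of length T is Negative Binomial with variance T·α'·(β'+T)/β'² = 9·173·34/625 = 52938/625.

52938/625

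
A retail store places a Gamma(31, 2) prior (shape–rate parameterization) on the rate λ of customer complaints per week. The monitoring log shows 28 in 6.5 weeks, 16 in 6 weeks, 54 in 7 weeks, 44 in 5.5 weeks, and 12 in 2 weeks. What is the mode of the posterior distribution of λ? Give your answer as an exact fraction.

Total count: 28 + 16 + 54 + 44 + 12 = 154.
Total exposure: 6.5 + 6 + 7 + 5.5 + 2 = 27 weeks.
Posterior: α' = 31 + 154 = 185, β' = 2 + 27 = 29.
Posterior mode = (α'−1)/β' = 184/29.

184/29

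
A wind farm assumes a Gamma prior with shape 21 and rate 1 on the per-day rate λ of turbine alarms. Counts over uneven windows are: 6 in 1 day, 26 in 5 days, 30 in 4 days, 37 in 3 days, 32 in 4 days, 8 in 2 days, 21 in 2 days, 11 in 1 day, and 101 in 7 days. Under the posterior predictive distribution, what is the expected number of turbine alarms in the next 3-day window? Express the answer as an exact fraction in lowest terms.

293/10

Total count: 6 + 26 + 30 + 37 + 32 + 8 + 21 + 11 + 101 = 272.
Total exposure: 1 + 5 + 4 + 3 + 4 + 2 + 2 + 1 + 7 = 29 days.
Conjugate update: add total count to the shape and total exposure to the rate, giving Gamma(293, 30).
Predictive mean over a 3-day window = T·E[λ|data] = 3·293/30 = 293/10.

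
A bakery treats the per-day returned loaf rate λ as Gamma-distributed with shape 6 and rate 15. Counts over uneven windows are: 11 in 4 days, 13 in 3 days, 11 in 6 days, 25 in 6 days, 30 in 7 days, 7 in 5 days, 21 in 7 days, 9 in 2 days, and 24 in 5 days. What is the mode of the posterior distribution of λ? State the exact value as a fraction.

13/5

Total count: 11 + 13 + 11 + 25 + 30 + 7 + 21 + 9 + 24 = 151.
Total exposure: 4 + 3 + 6 + 6 + 7 + 5 + 7 + 2 + 5 = 45 days.
Posterior: α' = 6 + 151 = 157, β' = 15 + 45 = 60.
Posterior mode = (α'−1)/β' = 156/60 = 13/5.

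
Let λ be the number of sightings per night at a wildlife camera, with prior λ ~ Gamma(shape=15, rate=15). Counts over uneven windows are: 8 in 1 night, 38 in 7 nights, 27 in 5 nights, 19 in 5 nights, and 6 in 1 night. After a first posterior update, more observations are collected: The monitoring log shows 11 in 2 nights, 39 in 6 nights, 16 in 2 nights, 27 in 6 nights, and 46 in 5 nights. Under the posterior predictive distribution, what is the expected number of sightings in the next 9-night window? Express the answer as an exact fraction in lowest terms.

Total count: 8 + 38 + 27 + 19 + 6 = 98.
Total exposure: 1 + 7 + 5 + 5 + 1 = 19 nights.
After the first batch: Gamma(15 + 98, 15 + 19) = Gamma(113, 34).
Total count: 11 + 39 + 16 + 27 + 46 = 139.
Total exposure: 2 + 6 + 2 + 6 + 5 = 21 nights.
After the second batch: Gamma(113 + 139, 34 + 21) = Gamma(252, 55).
Predictive mean over a 9-night window = T·E[λ|data] = 9·252/55 = 2268/55.

2268/55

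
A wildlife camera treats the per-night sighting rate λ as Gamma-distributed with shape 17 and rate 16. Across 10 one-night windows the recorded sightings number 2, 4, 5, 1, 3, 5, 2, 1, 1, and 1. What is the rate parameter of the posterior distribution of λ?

26

Total count: 2 + 4 + 5 + 1 + 3 + 5 + 2 + 1 + 1 + 1 = 25.
Total exposure: 10 nights.
Posterior: α' = 17 + 25 = 42, β' = 16 + 10 = 26.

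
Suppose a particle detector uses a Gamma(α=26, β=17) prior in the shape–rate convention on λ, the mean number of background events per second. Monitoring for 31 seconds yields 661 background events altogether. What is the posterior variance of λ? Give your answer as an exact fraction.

229/768

Total count 661 over total exposure 31 seconds.
Posterior: α' = 26 + 661 = 687, β' = 17 + 31 = 48.
Posterior variance = α'/β'² = 687/2304 = 229/768.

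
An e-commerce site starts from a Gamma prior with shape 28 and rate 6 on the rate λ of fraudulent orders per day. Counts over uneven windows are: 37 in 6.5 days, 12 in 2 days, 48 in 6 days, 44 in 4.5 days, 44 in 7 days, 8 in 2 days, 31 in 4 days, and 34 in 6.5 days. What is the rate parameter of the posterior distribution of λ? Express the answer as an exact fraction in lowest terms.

Total count: 37 + 12 + 48 + 44 + 44 + 8 + 31 + 34 = 258.
Total exposure: 6.5 + 2 + 6 + 4.5 + 7 + 2 + 4 + 6.5 = 38.5 days.
By Gamma–Poisson conjugacy, the posterior is Gamma(α + Σx, β + Σt) = Gamma(28 + 258, 6 + 38.5) = Gamma(286, 89/2).

89/2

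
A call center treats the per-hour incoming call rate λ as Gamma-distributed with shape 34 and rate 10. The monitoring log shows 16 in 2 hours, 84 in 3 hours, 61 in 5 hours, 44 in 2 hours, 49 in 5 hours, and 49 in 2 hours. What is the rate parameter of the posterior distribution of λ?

Total count: 16 + 84 + 61 + 44 + 49 + 49 = 303.
Total exposure: 2 + 3 + 5 + 2 + 5 + 2 = 19 hours.
Conjugate update: add total count to the shape and total exposure to the rate, giving Gamma(337, 29).

29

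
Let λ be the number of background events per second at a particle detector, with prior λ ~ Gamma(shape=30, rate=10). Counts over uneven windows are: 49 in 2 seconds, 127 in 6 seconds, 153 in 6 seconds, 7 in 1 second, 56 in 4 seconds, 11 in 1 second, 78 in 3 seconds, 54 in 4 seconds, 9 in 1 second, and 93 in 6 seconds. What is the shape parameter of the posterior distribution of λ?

667

Total count: 49 + 127 + 153 + 7 + 56 + 11 + 78 + 54 + 9 + 93 = 637.
Total exposure: 2 + 6 + 6 + 1 + 4 + 1 + 3 + 4 + 1 + 6 = 34 seconds.
Gamma(α, β) with Poisson data over total exposure Σt gives posterior Gamma(α+Σx, β+Σt) = Gamma(667, 44).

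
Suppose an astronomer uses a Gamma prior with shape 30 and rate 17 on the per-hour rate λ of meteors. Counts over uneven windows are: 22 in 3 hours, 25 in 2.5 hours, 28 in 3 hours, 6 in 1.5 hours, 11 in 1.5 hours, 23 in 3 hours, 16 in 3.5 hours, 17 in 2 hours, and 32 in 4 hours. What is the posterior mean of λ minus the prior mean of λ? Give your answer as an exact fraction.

2340/697

Total count: 22 + 25 + 28 + 6 + 11 + 23 + 16 + 17 + 32 = 180.
Total exposure: 3 + 2.5 + 3 + 1.5 + 1.5 + 3 + 3.5 + 2 + 4 = 24 hours.
By Gamma–Poisson conjugacy, the posterior is Gamma(α + Σx, β + Σt) = Gamma(30 + 180, 17 + 24) = Gamma(210, 41).
Posterior mean = 210/41 = 210/41; prior mean = 30/17 = 30/17. Difference = 210/41 − 30/17 = 2340/697.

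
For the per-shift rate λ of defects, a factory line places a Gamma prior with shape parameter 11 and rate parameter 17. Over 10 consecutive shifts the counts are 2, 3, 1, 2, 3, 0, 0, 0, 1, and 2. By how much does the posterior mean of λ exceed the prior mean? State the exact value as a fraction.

128/459

Total count: 2 + 3 + 1 + 2 + 3 + 0 + 0 + 0 + 1 + 2 = 14.
Total exposure: 10 shifts.
Posterior: α' = 11 + 14 = 25, β' = 17 + 10 = 27.
Posterior mean = 25/27 = 25/27; prior mean = 11/17 = 11/17. Difference = 25/27 − 11/17 = 128/459.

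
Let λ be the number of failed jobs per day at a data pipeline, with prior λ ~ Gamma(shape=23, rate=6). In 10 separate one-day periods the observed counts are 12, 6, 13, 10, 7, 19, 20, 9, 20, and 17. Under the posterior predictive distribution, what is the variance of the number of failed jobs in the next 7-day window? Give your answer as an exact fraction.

6279/64

Total count: 12 + 6 + 13 + 10 + 7 + 19 + 20 + 9 + 20 + 17 = 133.
Total exposure: 10 days.
The Gamma prior is conjugate for the Poisson rate, so λ | data ~ Gamma(23+133, 6+10) = Gamma(156, 16).
The posterior predictive for a window of length T is Negative Binomial with variance T·α'·(β'+T)/β'² = 7·156·23/256 = 6279/64.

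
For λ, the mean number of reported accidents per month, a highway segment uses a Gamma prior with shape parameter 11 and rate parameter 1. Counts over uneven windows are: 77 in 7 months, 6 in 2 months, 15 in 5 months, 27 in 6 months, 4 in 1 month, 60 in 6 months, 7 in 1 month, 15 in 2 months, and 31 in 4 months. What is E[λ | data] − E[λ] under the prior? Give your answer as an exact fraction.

Total count: 77 + 6 + 15 + 27 + 4 + 60 + 7 + 15 + 31 = 242.
Total exposure: 7 + 2 + 5 + 6 + 1 + 6 + 1 + 2 + 4 = 34 months.
By Gamma–Poisson conjugacy, the posterior is Gamma(α + Σx, β + Σt) = Gamma(11 + 242, 1 + 34) = Gamma(253, 35).
Posterior mean = 253/35 = 253/35; prior mean = 11/1 = 11. Difference = 253/35 − 11 = -132/35.

-132/35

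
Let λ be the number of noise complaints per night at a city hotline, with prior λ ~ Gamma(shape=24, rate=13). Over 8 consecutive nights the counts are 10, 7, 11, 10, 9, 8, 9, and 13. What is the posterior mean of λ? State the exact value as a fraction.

Total count: 10 + 7 + 11 + 10 + 9 + 8 + 9 + 13 = 77.
Total exposure: 8 nights.
The Gamma prior is conjugate for the Poisson rate, so λ | data ~ Gamma(24+77, 13+8) = Gamma(101, 21).
Posterior mean = α'/β' = 101/21.

101/21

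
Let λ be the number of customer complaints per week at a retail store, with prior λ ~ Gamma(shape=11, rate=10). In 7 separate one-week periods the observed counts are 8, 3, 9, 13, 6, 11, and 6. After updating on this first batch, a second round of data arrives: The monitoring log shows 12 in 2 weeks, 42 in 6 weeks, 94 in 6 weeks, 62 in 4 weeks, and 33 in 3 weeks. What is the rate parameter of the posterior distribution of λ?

38

Total count: 8 + 3 + 9 + 13 + 6 + 11 + 6 = 56.
Total exposure: 7 weeks.
After the first batch: Gamma(11 + 56, 10 + 7) = Gamma(67, 17).
Total count: 12 + 42 + 94 + 62 + 33 = 243.
Total exposure: 2 + 6 + 6 + 4 + 3 = 21 weeks.
After the second batch: Gamma(67 + 243, 17 + 21) = Gamma(310, 38).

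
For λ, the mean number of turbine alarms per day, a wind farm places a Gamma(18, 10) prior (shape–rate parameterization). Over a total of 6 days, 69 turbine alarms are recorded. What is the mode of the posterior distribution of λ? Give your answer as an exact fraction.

Total count 69 over total exposure 6 days.
The Gamma prior is conjugate for the Poisson rate, so λ | data ~ Gamma(18+69, 10+6) = Gamma(87, 16).
Posterior mode = (α'−1)/β' = 86/16 = 43/8.

43/8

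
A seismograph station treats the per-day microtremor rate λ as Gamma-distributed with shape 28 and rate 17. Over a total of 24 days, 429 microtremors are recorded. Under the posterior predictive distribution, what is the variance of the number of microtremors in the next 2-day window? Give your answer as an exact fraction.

39302/1681

Total count 429 over total exposure 24 days.
Posterior: α' = 28 + 429 = 457, β' = 17 + 24 = 41.
The posterior predictive for a window of length T is Negative Binomial with variance T·α'·(β'+T)/β'² = 2·457·43/1681 = 39302/1681.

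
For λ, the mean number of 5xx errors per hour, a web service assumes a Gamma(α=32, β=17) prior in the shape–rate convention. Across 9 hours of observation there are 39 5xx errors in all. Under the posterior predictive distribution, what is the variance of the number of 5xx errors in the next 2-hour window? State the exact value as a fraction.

Total count 39 over total exposure 9 hours.
The Gamma prior is conjugate for the Poisson rate, so λ | data ~ Gamma(32+39, 17+9) = Gamma(71, 26).
The posterior predictive for a window of length T is Negative Binomial with variance T·α'·(β'+T)/β'² = 2·71·28/676 = 994/169.

994/169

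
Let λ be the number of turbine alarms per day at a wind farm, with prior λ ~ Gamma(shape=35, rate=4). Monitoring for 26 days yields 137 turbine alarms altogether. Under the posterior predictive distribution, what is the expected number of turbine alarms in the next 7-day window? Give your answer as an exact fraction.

602/15

Total count 137 over total exposure 26 days.
By Gamma–Poisson conjugacy, the posterior is Gamma(α + Σx, β + Σt) = Gamma(35 + 137, 4 + 26) = Gamma(172, 30).
Predictive mean over a 7-day window = T·E[λ|data] = 7·172/30 = 602/15.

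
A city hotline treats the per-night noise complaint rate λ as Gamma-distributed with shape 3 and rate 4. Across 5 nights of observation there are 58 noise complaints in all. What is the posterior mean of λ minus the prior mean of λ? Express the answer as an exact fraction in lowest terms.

Total count 58 over total exposure 5 nights.
The Gamma prior is conjugate for the Poisson rate, so λ | data ~ Gamma(3+58, 4+5) = Gamma(61, 9).
Posterior mean = 61/9 = 61/9; prior mean = 3/4 = 3/4. Difference = 61/9 − 3/4 = 217/36.

217/36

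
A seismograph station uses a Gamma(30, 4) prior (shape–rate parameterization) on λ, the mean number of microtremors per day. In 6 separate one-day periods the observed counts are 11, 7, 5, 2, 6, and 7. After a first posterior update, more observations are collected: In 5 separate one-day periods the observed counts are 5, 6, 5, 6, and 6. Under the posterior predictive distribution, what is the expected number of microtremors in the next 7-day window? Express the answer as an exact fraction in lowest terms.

Total count: 11 + 7 + 5 + 2 + 6 + 7 = 38.
Total exposure: 6 days.
After the first batch: Gamma(30 + 38, 4 + 6) = Gamma(68, 10).
Total count: 5 + 6 + 5 + 6 + 6 = 28.
Total exposure: 5 days.
After the second batch: Gamma(68 + 28, 10 + 5) = Gamma(96, 15).
Predictive mean over a 7-day window = T·E[λ|data] = 7·96/15 = 224/5.

224/5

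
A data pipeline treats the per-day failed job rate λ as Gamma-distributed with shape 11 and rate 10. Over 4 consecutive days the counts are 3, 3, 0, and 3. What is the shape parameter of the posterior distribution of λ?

Total count: 3 + 3 + 0 + 3 = 9.
Total exposure: 4 days.
By Gamma–Poisson conjugacy, the posterior is Gamma(α + Σx, β + Σt) = Gamma(11 + 9, 10 + 4) = Gamma(20, 14).

20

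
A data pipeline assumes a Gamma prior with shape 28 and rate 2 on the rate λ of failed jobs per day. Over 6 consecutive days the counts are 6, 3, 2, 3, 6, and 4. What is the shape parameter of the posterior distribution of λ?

Total count: 6 + 3 + 2 + 3 + 6 + 4 = 24.
Total exposure: 6 days.
Conjugate update: add total count to the shape and total exposure to the rate, giving Gamma(52, 8).

52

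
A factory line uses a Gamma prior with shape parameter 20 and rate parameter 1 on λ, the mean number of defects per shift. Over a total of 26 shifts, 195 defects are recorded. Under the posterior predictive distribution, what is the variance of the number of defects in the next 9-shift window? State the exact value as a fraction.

860/9

Total count 195 over total exposure 26 shifts.
Posterior: α' = 20 + 195 = 215, β' = 1 + 26 = 27.
The posterior predictive for a window of length T is Negative Binomial with variance T·α'·(β'+T)/β'² = 9·215·36/729 = 860/9.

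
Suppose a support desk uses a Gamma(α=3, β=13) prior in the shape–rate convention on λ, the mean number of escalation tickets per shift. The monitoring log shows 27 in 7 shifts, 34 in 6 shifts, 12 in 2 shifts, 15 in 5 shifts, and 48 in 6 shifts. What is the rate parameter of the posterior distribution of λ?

39

Total count: 27 + 34 + 12 + 15 + 48 = 136.
Total exposure: 7 + 6 + 2 + 5 + 6 = 26 shifts.
Conjugate update: add total count to the shape and total exposure to the rate, giving Gamma(139, 39).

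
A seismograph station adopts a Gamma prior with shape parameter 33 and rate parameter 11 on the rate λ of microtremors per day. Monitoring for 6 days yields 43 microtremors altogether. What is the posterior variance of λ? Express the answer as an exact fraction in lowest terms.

76/289

Total count 43 over total exposure 6 days.
Gamma(α, β) with Poisson data over total exposure Σt gives posterior Gamma(α+Σx, β+Σt) = Gamma(76, 17).
Posterior variance = α'/β'² = 76/289.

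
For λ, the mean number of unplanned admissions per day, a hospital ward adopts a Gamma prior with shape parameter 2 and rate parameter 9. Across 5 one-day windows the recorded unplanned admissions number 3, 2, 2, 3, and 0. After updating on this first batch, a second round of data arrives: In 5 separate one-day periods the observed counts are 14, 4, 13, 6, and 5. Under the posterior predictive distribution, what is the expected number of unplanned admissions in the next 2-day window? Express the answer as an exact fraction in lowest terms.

Total count: 3 + 2 + 2 + 3 + 0 = 10.
Total exposure: 5 days.
After the first batch: Gamma(2 + 10, 9 + 5) = Gamma(12, 14).
Total count: 14 + 4 + 13 + 6 + 5 = 42.
Total exposure: 5 days.
After the second batch: Gamma(12 + 42, 14 + 5) = Gamma(54, 19).
Predictive mean over a 2-day window = T·E[λ|data] = 2·54/19 = 108/19.

108/19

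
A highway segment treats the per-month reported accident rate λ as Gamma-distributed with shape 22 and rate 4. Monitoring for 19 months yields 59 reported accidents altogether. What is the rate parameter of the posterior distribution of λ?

Total count 59 over total exposure 19 months.
The Gamma prior is conjugate for the Poisson rate, so λ | data ~ Gamma(22+59, 4+19) = Gamma(81, 23).

23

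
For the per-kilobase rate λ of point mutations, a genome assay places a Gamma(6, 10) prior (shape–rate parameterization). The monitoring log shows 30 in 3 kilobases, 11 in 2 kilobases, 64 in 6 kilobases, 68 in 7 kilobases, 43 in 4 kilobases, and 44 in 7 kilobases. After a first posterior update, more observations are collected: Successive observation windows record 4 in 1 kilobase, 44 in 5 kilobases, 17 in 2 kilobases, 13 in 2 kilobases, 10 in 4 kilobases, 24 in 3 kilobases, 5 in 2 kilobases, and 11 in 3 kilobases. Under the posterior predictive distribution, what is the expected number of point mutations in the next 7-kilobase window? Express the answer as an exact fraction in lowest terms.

2758/61

Total count: 30 + 11 + 64 + 68 + 43 + 44 = 260.
Total exposure: 3 + 2 + 6 + 7 + 4 + 7 = 29 kilobases.
After the first batch: Gamma(6 + 260, 10 + 29) = Gamma(266, 39).
Total count: 4 + 44 + 17 + 13 + 10 + 24 + 5 + 11 = 128.
Total exposure: 1 + 5 + 2 + 2 + 4 + 3 + 2 + 3 = 22 kilobases.
After the second batch: Gamma(266 + 128, 39 + 22) = Gamma(394, 61).
Predictive mean over a 7-kilobase window = T·E[λ|data] = 7·394/61 = 2758/61.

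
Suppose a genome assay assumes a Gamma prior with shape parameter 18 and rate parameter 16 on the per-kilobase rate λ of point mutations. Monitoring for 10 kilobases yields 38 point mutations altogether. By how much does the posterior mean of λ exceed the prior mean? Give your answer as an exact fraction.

Total count 38 over total exposure 10 kilobases.
By Gamma–Poisson conjugacy, the posterior is Gamma(α + Σx, β + Σt) = Gamma(18 + 38, 16 + 10) = Gamma(56, 26).
Posterior mean = 56/26 = 28/13; prior mean = 18/16 = 9/8. Difference = 28/13 − 9/8 = 107/104.

107/104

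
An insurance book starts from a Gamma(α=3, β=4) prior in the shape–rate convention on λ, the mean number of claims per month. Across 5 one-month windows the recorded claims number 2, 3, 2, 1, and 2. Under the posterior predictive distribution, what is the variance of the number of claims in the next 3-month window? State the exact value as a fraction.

52/9

Total count: 2 + 3 + 2 + 1 + 2 = 10.
Total exposure: 5 months.
By Gamma–Poisson conjugacy, the posterior is Gamma(α + Σx, β + Σt) = Gamma(3 + 10, 4 + 5) = Gamma(13, 9).
The posterior predictive for a window of length T is Negative Binomial with variance T·α'·(β'+T)/β'² = 3·13·12/81 = 52/9.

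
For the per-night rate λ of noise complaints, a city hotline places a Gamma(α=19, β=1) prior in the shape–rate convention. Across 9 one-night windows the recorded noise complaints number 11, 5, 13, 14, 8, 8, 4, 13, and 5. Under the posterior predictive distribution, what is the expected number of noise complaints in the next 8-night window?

Total count: 11 + 5 + 13 + 14 + 8 + 8 + 4 + 13 + 5 = 81.
Total exposure: 9 nights.
Posterior: α' = 19 + 81 = 100, β' = 1 + 9 = 10.
Predictive mean over an 8-night window = T·E[λ|data] = 8·100/10 = 80.

80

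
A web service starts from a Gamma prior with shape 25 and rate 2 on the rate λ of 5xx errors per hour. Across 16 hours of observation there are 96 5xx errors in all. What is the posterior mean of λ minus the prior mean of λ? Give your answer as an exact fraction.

Total count 96 over total exposure 16 hours.
Posterior: α' = 25 + 96 = 121, β' = 2 + 16 = 18.
Posterior mean = 121/18 = 121/18; prior mean = 25/2 = 25/2. Difference = 121/18 − 25/2 = -52/9.

-52/9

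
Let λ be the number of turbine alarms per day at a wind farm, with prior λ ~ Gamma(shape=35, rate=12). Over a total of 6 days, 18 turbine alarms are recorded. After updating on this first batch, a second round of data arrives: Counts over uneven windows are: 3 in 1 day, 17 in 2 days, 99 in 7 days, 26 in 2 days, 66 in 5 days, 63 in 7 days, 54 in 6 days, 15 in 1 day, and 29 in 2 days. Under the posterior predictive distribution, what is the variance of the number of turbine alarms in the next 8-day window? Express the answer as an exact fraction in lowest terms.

11800/153

Total count 18 over total exposure 6 days.
After the first batch: Gamma(35 + 18, 12 + 6) = Gamma(53, 18).
Total count: 3 + 17 + 99 + 26 + 66 + 63 + 54 + 15 + 29 = 372.
Total exposure: 1 + 2 + 7 + 2 + 5 + 7 + 6 + 1 + 2 = 33 days.
After the second batch: Gamma(53 + 372, 18 + 33) = Gamma(425, 51).
The posterior predictive for a window of length T is Negative Binomial with variance T·α'·(β'+T)/β'² = 8·425·59/2601 = 11800/153.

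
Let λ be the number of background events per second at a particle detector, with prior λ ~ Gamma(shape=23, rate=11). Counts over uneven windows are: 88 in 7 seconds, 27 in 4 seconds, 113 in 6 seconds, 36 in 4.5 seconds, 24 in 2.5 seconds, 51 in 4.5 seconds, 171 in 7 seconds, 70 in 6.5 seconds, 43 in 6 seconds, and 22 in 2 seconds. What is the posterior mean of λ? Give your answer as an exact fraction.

668/61

Total count: 88 + 27 + 113 + 36 + 24 + 51 + 171 + 70 + 43 + 22 = 645.
Total exposure: 7 + 4 + 6 + 4.5 + 2.5 + 4.5 + 7 + 6.5 + 6 + 2 = 50 seconds.
Conjugate update: add total count to the shape and total exposure to the rate, giving Gamma(668, 61).
Posterior mean = α'/β' = 668/61.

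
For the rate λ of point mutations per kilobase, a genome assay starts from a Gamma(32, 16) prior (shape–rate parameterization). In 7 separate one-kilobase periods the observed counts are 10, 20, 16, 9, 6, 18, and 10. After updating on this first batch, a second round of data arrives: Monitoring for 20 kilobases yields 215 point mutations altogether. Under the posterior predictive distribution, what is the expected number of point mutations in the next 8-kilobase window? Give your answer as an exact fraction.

2688/43

Total count: 10 + 20 + 16 + 9 + 6 + 18 + 10 = 89.
Total exposure: 7 kilobases.
After the first batch: Gamma(32 + 89, 16 + 7) = Gamma(121, 23).
Total count 215 over total exposure 20 kilobases.
After the second batch: Gamma(121 + 215, 23 + 20) = Gamma(336, 43).
Predictive mean over an 8-kilobase window = T·E[λ|data] = 8·336/43 = 2688/43.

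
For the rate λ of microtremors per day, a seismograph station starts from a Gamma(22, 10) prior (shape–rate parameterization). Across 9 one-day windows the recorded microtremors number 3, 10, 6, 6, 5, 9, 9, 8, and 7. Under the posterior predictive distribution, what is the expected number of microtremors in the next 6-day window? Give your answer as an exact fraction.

Total count: 3 + 10 + 6 + 6 + 5 + 9 + 9 + 8 + 7 = 63.
Total exposure: 9 days.
The Gamma prior is conjugate for the Poisson rate, so λ | data ~ Gamma(22+63, 10+9) = Gamma(85, 19).
Predictive mean over a 6-day window = T·E[λ|data] = 6·85/19 = 510/19.

510/19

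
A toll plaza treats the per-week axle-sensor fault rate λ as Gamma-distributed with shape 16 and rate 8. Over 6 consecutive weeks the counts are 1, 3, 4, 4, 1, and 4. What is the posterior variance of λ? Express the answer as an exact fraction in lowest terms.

Total count: 1 + 3 + 4 + 4 + 1 + 4 = 17.
Total exposure: 6 weeks.
Conjugate update: add total count to the shape and total exposure to the rate, giving Gamma(33, 14).
Posterior variance = α'/β'² = 33/196.

33/196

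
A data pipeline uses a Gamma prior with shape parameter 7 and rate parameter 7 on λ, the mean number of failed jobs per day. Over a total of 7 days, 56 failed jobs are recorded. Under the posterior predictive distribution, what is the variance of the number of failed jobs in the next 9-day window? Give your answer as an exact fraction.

1863/28

Total count 56 over total exposure 7 days.
The Gamma prior is conjugate for the Poisson rate, so λ | data ~ Gamma(7+56, 7+7) = Gamma(63, 14).
The posterior predictive for a window of length T is Negative Binomial with variance T·α'·(β'+T)/β'² = 9·63·23/196 = 1863/28.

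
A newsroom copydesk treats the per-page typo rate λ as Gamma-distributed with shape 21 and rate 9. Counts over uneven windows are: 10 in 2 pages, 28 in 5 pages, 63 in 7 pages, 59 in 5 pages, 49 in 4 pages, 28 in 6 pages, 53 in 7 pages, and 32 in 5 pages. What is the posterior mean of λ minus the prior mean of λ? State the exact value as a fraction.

679/150

Total count: 10 + 28 + 63 + 59 + 49 + 28 + 53 + 32 = 322.
Total exposure: 2 + 5 + 7 + 5 + 4 + 6 + 7 + 5 = 41 pages.
Gamma(α, β) with Poisson data over total exposure Σt gives posterior Gamma(α+Σx, β+Σt) = Gamma(343, 50).
Posterior mean = 343/50 = 343/50; prior mean = 21/9 = 7/3. Difference = 343/50 − 7/3 = 679/150.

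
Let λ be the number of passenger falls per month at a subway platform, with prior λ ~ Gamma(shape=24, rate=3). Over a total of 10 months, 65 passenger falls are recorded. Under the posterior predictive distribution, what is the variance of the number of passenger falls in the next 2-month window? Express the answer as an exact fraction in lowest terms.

2670/169

Total count 65 over total exposure 10 months.
The Gamma prior is conjugate for the Poisson rate, so λ | data ~ Gamma(24+65, 3+10) = Gamma(89, 13).
The posterior predictive for a window of length T is Negative Binomial with variance T·α'·(β'+T)/β'² = 2·89·15/169 = 2670/169.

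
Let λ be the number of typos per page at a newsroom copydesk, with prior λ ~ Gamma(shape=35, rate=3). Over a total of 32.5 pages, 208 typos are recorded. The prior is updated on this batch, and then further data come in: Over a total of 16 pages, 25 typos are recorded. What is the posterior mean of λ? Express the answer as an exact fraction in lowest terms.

Total count 208 over total exposure 32.5 pages.
After the first batch: Gamma(35 + 208, 3 + 32.5) = Gamma(243, 71/2).
Total count 25 over total exposure 16 pages.
After the second batch: Gamma(243 + 25, 71/2 + 16) = Gamma(268, 103/2).
Posterior mean = α'/β' = 268/(103/2) = 536/103.

536/103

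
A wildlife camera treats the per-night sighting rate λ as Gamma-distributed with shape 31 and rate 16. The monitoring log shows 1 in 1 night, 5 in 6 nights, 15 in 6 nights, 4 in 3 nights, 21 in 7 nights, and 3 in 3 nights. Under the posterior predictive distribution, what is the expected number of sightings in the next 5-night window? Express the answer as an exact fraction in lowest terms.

200/21

Total count: 1 + 5 + 15 + 4 + 21 + 3 = 49.
Total exposure: 1 + 6 + 6 + 3 + 7 + 3 = 26 nights.
Conjugate update: add total count to the shape and total exposure to the rate, giving Gamma(80, 42).
Predictive mean over a 5-night window = T·E[λ|data] = 5·80/42 = 200/21.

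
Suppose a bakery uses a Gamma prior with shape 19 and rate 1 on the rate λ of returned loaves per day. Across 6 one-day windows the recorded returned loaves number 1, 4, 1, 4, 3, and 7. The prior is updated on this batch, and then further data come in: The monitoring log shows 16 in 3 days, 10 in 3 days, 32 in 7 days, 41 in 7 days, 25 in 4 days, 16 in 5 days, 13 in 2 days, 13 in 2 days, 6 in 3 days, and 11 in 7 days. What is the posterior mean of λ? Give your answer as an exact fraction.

111/25

Total count: 1 + 4 + 1 + 4 + 3 + 7 = 20.
Total exposure: 6 days.
After the first batch: Gamma(19 + 20, 1 + 6) = Gamma(39, 7).
Total count: 16 + 10 + 32 + 41 + 25 + 16 + 13 + 13 + 6 + 11 = 183.
Total exposure: 3 + 3 + 7 + 7 + 4 + 5 + 2 + 2 + 3 + 7 = 43 days.
After the second batch: Gamma(39 + 183, 7 + 43) = Gamma(222, 50).
Posterior mean = α'/β' = 222/50 = 111/25.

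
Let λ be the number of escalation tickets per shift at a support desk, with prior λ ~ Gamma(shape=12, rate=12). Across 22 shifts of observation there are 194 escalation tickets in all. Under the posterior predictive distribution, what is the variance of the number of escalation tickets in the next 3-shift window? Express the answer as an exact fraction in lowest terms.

Total count 194 over total exposure 22 shifts.
By Gamma–Poisson conjugacy, the posterior is Gamma(α + Σx, β + Σt) = Gamma(12 + 194, 12 + 22) = Gamma(206, 34).
The posterior predictive for a window of length T is Negative Binomial with variance T·α'·(β'+T)/β'² = 3·206·37/1156 = 11433/578.

11433/578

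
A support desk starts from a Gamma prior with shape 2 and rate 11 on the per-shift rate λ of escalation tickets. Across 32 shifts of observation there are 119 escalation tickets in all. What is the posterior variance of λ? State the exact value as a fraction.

Total count 119 over total exposure 32 shifts.
Gamma(α, β) with Poisson data over total exposure Σt gives posterior Gamma(α+Σx, β+Σt) = Gamma(121, 43).
Posterior variance = α'/β'² = 121/1849.

121/1849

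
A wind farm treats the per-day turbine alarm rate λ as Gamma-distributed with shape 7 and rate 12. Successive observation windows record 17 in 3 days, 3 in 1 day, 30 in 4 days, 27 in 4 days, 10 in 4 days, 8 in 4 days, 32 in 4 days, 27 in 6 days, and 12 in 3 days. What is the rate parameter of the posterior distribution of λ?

Total count: 17 + 3 + 30 + 27 + 10 + 8 + 32 + 27 + 12 = 166.
Total exposure: 3 + 1 + 4 + 4 + 4 + 4 + 4 + 6 + 3 = 33 days.
By Gamma–Poisson conjugacy, the posterior is Gamma(α + Σx, β + Σt) = Gamma(7 + 166, 12 + 33) = Gamma(173, 45).

45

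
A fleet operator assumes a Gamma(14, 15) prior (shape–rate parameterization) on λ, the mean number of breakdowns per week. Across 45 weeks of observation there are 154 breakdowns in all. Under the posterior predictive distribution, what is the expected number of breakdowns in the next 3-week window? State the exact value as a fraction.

42/5

Total count 154 over total exposure 45 weeks.
By Gamma–Poisson conjugacy, the posterior is Gamma(α + Σx, β + Σt) = Gamma(14 + 154, 15 + 45) = Gamma(168, 60).
Predictive mean over a 3-week window = T·E[λ|data] = 3·168/60 = 42/5.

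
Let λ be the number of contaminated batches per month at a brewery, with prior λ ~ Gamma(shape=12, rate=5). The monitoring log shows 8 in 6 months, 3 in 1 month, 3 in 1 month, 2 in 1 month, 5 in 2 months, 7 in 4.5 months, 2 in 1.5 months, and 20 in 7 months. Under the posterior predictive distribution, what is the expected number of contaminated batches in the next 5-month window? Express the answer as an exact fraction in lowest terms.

310/29

Total count: 8 + 3 + 3 + 2 + 5 + 7 + 2 + 20 = 50.
Total exposure: 6 + 1 + 1 + 1 + 2 + 4.5 + 1.5 + 7 = 24 months.
Posterior: α' = 12 + 50 = 62, β' = 5 + 24 = 29.
Predictive mean over a 5-month window = T·E[λ|data] = 5·62/29 = 310/29.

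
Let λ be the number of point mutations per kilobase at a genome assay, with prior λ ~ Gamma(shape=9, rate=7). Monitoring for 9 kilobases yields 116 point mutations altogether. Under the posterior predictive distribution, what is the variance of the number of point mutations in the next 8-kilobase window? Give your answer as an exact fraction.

375/4

Total count 116 over total exposure 9 kilobases.
By Gamma–Poisson conjugacy, the posterior is Gamma(α + Σx, β + Σt) = Gamma(9 + 116, 7 + 9) = Gamma(125, 16).
The posterior predictive for a window of length T is Negative Binomial with variance T·α'·(β'+T)/β'² = 8·125·24/256 = 375/4.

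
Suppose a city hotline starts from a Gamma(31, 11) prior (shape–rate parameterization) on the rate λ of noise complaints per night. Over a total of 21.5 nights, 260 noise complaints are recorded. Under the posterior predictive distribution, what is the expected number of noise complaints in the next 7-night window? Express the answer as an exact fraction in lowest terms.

4074/65

Total count 260 over total exposure 21.5 nights.
Posterior: α' = 31 + 260 = 291, β' = 11 + 21.5 = 65/2.
Predictive mean over a 7-night window = T·E[λ|data] = 7·291/(65/2) = 4074/65.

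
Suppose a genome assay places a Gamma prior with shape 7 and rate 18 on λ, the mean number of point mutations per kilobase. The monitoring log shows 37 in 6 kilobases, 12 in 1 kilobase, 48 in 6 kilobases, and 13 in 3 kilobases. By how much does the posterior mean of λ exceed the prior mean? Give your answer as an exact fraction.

467/153

Total count: 37 + 12 + 48 + 13 = 110.
Total exposure: 6 + 1 + 6 + 3 = 16 kilobases.
The Gamma prior is conjugate for the Poisson rate, so λ | data ~ Gamma(7+110, 18+16) = Gamma(117, 34).
Posterior mean = 117/34 = 117/34; prior mean = 7/18 = 7/18. Difference = 117/34 − 7/18 = 467/153.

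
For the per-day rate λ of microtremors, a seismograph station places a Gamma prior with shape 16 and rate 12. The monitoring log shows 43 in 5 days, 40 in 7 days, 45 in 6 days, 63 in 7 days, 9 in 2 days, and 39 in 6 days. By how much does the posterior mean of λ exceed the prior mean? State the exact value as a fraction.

Total count: 43 + 40 + 45 + 63 + 9 + 39 = 239.
Total exposure: 5 + 7 + 6 + 7 + 2 + 6 = 33 days.
The Gamma prior is conjugate for the Poisson rate, so λ | data ~ Gamma(16+239, 12+33) = Gamma(255, 45).
Posterior mean = 255/45 = 17/3; prior mean = 16/12 = 4/3. Difference = 17/3 − 4/3 = 13/3.

13/3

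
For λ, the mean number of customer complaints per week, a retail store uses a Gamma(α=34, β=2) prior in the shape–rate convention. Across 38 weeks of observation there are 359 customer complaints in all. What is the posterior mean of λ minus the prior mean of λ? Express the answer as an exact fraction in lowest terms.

Total count 359 over total exposure 38 weeks.
Posterior: α' = 34 + 359 = 393, β' = 2 + 38 = 40.
Posterior mean = 393/40 = 393/40; prior mean = 34/2 = 17. Difference = 393/40 − 17 = -287/40.

-287/40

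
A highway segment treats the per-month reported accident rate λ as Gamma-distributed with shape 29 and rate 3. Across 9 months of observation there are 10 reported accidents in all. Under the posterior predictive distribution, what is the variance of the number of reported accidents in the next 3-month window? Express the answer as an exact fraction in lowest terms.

Total count 10 over total exposure 9 months.
Posterior: α' = 29 + 10 = 39, β' = 3 + 9 = 12.
The posterior predictive for a window of length T is Negative Binomial with variance T·α'·(β'+T)/β'² = 3·39·15/144 = 195/16.

195/16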